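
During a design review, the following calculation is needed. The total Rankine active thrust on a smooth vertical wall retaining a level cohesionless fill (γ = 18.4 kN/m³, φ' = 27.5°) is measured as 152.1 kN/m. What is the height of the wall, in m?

6.70 m

K_a = 0.3682. P_a = ½ K_a γ H² ⇒ H = √(2P_a/(K_a γ)).
H = √(2×152.1/(0.3682×18.4)) = 6.701 m.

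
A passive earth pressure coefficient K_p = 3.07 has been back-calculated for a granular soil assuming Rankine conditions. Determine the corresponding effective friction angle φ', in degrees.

30.6°

K_p = (1+sin φ)/(1−sin φ) ⇒ sin φ = (K_p − 1)/(K_p + 1) = 0.5086.
φ = arcsin(0.5086) = 30.57°.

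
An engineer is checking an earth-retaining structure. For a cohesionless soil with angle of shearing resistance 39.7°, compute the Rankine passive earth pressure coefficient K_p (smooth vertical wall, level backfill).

4.54

K_p = (1 + sin φ)/(1 − sin φ) = tan²(45° + 39.7°/2) = 4.537.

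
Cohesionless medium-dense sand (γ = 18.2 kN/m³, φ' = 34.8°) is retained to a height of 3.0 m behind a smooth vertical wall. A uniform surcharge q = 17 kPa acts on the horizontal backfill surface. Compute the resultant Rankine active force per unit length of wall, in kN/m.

36.3 kN/m

K_a = tan²(45° − φ/2) = 0.2733.
Soil triangle: ½ K_a γ H² = 0.5×0.2733×18.2×3.0² = 22.38 kN/m.
Surcharge rectangle: K_a q H = 0.2733×17×3.0 = 13.94 kN/m.
Total = 22.38 + 13.94 = 36.32 kN/m.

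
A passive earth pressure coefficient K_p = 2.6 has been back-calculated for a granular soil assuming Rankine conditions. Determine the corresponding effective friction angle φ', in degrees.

26.4°

K_p = (1+sin φ)/(1−sin φ) ⇒ sin φ = (K_p − 1)/(K_p + 1) = 0.4444.
φ = arcsin(0.4444) = 26.39°.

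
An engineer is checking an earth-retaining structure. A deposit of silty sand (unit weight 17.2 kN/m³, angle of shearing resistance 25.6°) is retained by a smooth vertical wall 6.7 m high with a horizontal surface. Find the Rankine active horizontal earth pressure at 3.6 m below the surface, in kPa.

K_a = (1 − sin φ)/(1 + sin φ) = 0.3966.
σ_h = K_a γ z = 0.3966 × 17.2 × 3.6 = 24.56 kPa.

24.6 kPa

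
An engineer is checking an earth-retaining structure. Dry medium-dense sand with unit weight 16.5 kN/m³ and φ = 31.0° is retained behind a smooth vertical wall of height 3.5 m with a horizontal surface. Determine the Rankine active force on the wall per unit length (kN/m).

K_a = tan²(45° − φ/2) = 0.3201.
P_a = ½ K_a γ H² = 0.5 × 0.3201 × 16.5 × 3.5² = 32.35 kN/m.

32.3 kN/m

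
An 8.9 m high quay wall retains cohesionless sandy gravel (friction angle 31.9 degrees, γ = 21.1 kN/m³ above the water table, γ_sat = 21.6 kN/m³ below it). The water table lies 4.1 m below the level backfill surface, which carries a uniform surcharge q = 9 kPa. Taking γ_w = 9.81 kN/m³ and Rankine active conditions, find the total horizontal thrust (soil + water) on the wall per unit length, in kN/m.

K_a = tan²(45° − φ/2) = 0.3085.
γ' = 21.6 − 9.81 = 11.79 kN/m³. h₂ = H − d_w = 4.8 m.
σ'_h: at surface K_a·q = 2.777; at WT K_a(q+γd_w) = 29.47; at base K_a(q+γd_w+γ'h₂) = 46.93 kPa.
P₁ = ½(2.777+29.47)×4.1 = 66.10; P₂ = ½(29.47+46.93)×4.8 = 183.3; P_w = ½γ_w h₂² = 113.0.
Total = 66.10+183.3+113.0 = 362.5 kN/m.

362 kN/m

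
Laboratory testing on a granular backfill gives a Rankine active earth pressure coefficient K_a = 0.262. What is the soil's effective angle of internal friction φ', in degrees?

K_a = tan²(45° − φ/2) ⇒ 45° − φ/2 = arctan(√0.262) = 27.11°.
φ = 2(45° − 27.11°) = 35.79°.

35.8°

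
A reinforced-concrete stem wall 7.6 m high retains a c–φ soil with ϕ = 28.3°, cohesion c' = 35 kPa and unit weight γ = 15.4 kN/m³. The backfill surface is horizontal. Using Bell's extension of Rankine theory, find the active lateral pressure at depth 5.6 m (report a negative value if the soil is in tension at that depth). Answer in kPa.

-11.0 kPa

K_a = (1 − sin φ)/(1 + sin φ) = 0.3568.
σ_a = K_a γ z − 2c√K_a = 0.3568×15.4×5.6 − 2×35×0.5973 = -11.04 kPa.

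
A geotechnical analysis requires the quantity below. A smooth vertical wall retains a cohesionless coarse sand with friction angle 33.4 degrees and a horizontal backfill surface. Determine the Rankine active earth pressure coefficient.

0.290

K_a = tan²(45° − φ/2) = tan²(28.30°) = 0.2899.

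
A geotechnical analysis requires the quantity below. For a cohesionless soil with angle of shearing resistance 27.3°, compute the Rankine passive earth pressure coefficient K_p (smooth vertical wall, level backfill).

2.69

K_p = (1 + sin φ)/(1 − sin φ) = tan²(45° + 27.3°/2) = 2.694.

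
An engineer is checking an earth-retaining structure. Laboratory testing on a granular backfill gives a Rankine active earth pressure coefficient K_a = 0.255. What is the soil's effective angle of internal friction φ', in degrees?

36.4°

K_a = tan²(45° − φ/2) ⇒ 45° − φ/2 = arctan(√0.255) = 26.79°.
φ = 2(45° − 26.79°) = 36.41°.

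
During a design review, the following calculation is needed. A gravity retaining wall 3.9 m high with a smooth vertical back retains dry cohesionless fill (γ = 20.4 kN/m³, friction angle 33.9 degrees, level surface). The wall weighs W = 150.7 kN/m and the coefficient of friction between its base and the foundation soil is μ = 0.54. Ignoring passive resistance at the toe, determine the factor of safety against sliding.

1.85

K_a = tan²(45° − 33.9°/2) = 0.2839.
P_a = ½K_aγH² = 0.5×0.2839×20.4×3.9² = 44.05 kN/m, acting at H/3 = 1.300 m above the base.
FS_sliding = μW / P_a = 0.54×150.7 / 44.05 = 1.848.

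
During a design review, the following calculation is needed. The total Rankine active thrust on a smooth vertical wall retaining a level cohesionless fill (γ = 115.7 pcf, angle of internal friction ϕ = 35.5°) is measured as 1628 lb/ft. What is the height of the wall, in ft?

10.3 ft

K_a = 0.2653. P_a = ½ K_a γ H² ⇒ H = √(2P_a/(K_a γ)).
H = √(2×1628/(0.2653×115.7)) = 10.30 ft.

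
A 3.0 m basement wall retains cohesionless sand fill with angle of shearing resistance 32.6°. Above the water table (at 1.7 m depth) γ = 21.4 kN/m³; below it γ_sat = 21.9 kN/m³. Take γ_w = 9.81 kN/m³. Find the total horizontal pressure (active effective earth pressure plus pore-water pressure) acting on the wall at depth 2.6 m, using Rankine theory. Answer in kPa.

K_a = (1 − sin φ)/(1 + sin φ) = 0.2997.
γ' = 21.9 − 9.81 = 12.09 kN/m³.
Effective vertical stress at 2.6 m: σ'_v = 21.4×1.7 + 12.09×0.900 = 47.26 kPa.
σ'_h = K_a σ'_v = 0.2997 × 47.26 = 14.17 kPa; u = γ_w × 0.900 = 8.829 kPa.
Total σ_h = 14.17 + 8.829 = 22.99 kPa.

23.0 kPa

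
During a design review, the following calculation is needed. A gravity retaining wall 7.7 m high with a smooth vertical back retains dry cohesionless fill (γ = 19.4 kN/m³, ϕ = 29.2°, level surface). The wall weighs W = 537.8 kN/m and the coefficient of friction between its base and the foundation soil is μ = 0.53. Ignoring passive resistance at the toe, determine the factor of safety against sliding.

1.44

K_a = tan²(45° − 29.2°/2) = 0.3442.
P_a = ½K_aγH² = 0.5×0.3442×19.4×7.7² = 198.0 kN/m, acting at H/3 = 2.567 m above the base.
FS_sliding = μW / P_a = 0.53×537.8 / 198.0 = 1.440.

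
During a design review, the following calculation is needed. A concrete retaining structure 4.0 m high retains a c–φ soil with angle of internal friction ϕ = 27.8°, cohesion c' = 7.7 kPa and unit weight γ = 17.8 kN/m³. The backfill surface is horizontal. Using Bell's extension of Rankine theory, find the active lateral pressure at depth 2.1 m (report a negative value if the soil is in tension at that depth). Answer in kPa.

4.31 kPa

K_a = (1 − sin φ)/(1 + sin φ) = 0.3639.
σ_a = K_a γ z − 2c√K_a = 0.3639×17.8×2.1 − 2×7.7×0.6032 = 4.313 kPa.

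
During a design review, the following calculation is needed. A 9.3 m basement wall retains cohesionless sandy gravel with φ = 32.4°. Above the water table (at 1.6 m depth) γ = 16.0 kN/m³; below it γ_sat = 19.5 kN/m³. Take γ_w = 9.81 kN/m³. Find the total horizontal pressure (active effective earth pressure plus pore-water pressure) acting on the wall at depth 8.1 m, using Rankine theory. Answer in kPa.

90.5 kPa

K_a = (1 − sin φ)/(1 + sin φ) = 0.3022.
γ' = 19.5 − 9.81 = 9.690 kN/m³.
Effective vertical stress at 8.1 m: σ'_v = 16.0×1.6 + 9.690×6.50 = 88.59 kPa.
σ'_h = K_a σ'_v = 0.3022 × 88.59 = 26.77 kPa; u = γ_w × 6.50 = 63.77 kPa.
Total σ_h = 26.77 + 63.77 = 90.54 kPa.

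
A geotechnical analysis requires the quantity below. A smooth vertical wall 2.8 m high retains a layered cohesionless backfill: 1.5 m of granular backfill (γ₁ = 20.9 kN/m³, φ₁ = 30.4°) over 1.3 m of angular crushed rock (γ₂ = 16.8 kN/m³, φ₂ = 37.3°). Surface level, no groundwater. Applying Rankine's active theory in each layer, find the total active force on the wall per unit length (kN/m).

21.2 kN/m

K_a1 = tan²(45°−30.4°/2) = 0.3280; K_a2 = tan²(45°−37.3°/2) = 0.2453.
Layer 1: σ at base = K_a1 γ₁ h₁ = 10.28 kPa; P₁ = ½×10.28×1.5 = 7.712.
Layer 2: σ_v at top = γ₁h₁ = 31.35; σ_h top = K_a2×31.35 = 7.691; σ_h base = K_a2×(31.35+16.8×1.3) = 13.05.
P₂ = ½(7.691+13.05)×1.3 = 13.48. Total P_a = 7.712+13.48 = 21.19 kN/m.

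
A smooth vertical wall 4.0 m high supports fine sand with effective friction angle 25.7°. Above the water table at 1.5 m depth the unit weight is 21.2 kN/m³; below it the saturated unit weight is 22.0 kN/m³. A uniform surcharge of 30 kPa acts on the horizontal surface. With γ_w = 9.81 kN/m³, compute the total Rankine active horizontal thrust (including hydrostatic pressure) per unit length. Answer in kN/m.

134 kN/m

K_a = tan²(45° − φ/2) = 0.3950.
γ' = 22.0 − 9.81 = 12.19 kN/m³. h₂ = H − d_w = 2.5 m.
σ'_h: at surface K_a·q = 11.85; at WT K_a(q+γd_w) = 24.41; at base K_a(q+γd_w+γ'h₂) = 36.45 kPa.
P₁ = ½(11.85+24.41)×1.5 = 27.20; P₂ = ½(24.41+36.45)×2.5 = 76.08; P_w = ½γ_w h₂² = 30.66.
Total = 27.20+76.08+30.66 = 133.9 kN/m.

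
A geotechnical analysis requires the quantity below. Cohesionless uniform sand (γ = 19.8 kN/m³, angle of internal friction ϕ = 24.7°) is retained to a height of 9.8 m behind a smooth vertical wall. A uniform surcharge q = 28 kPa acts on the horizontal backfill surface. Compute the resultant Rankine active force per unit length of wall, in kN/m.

K_a = tan²(45° − φ/2) = 0.4106.
Soil triangle: ½ K_a γ H² = 0.5×0.4106×19.8×9.8² = 390.4 kN/m.
Surcharge rectangle: K_a q H = 0.4106×28×9.8 = 112.7 kN/m.
Total = 390.4 + 112.7 = 503.0 kN/m.

503 kN/m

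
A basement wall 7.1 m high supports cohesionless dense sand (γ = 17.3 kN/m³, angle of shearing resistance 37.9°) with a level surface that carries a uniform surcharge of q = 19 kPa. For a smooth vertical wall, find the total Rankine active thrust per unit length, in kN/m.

136 kN/m

K_a = tan²(45° − φ/2) = 0.2389.
Soil triangle: ½ K_a γ H² = 0.5×0.2389×17.3×7.1² = 104.2 kN/m.
Surcharge rectangle: K_a q H = 0.2389×19×7.1 = 32.23 kN/m.
Total = 104.2 + 32.23 = 136.4 kN/m.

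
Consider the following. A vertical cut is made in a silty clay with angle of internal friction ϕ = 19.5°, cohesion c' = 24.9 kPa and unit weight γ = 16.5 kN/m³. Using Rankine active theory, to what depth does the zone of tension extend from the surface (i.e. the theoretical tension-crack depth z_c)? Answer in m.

K_a = tan²(45° − 19.5°/2) = 0.4995; √K_a = 0.7067.
The active pressure is zero where K_a γ z = 2c√K_a, so z_c = 2c/(γ√K_a) = 2×24.9/(16.5×0.7067) = 4.271 m.

4.27 m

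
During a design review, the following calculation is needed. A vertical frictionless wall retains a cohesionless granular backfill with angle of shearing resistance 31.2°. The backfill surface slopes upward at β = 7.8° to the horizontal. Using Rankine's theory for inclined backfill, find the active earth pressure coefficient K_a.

0.326

K_a = cos β · (cos β − √(cos²β − cos²φ)) / (cos β + √(cos²β − cos²φ)).
cos β = 0.9907, cos φ = 0.8554, √(cos²β − cos²φ) = 0.4999.
K_a = 0.9907 × (0.9907 − 0.4999)/(0.9907 + 0.4999) = 0.3262.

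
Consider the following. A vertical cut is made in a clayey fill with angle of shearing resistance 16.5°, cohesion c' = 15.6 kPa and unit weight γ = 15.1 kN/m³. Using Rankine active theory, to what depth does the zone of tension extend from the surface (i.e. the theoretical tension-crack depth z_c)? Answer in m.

2.77 m

K_a = tan²(45° − 16.5°/2) = 0.5576; √K_a = 0.7467.
The active pressure is zero where K_a γ z = 2c√K_a, so z_c = 2c/(γ√K_a) = 2×15.6/(15.1×0.7467) = 2.767 m.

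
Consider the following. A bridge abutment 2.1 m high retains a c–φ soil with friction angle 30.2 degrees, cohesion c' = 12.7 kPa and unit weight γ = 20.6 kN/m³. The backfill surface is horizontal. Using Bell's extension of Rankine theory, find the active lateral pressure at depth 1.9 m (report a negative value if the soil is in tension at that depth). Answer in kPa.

-1.66 kPa

K_a = (1 − sin φ)/(1 + sin φ) = 0.3307.
σ_a = K_a γ z − 2c√K_a = 0.3307×20.6×1.9 − 2×12.7×0.5750 = -1.664 kPa.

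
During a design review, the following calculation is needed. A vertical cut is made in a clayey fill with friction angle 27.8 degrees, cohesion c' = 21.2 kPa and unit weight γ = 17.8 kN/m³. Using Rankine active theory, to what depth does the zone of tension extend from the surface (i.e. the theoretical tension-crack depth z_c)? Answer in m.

K_a = tan²(45° − 27.8°/2) = 0.3639; √K_a = 0.6032.
The active pressure is zero where K_a γ z = 2c√K_a, so z_c = 2c/(γ√K_a) = 2×21.2/(17.8×0.6032) = 3.949 m.

3.95 m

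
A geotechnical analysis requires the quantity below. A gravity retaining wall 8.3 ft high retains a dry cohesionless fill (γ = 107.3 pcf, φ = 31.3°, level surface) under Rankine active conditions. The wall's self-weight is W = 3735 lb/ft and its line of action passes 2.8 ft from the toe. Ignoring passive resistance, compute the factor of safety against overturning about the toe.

3.23

K_a = tan²(45° − 31.3°/2) = 0.3162.
P_a = ½K_aγH² = 0.5×0.3162×107.3×8.3² = 1169 lb/ft, acting at H/3 = 2.767 ft above the base.
Overturning moment M_o = P_a × H/3 = 1169 × 2.767 = 3233.
Resisting moment M_r = W × 2.8 = 3735 × 2.8 = 10460.
FS_overturning = M_r/M_o = 10460/3233 = 3.234.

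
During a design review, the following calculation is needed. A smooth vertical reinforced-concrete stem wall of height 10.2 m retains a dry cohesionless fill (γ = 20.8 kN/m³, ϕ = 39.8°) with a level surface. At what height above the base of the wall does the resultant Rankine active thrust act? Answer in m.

K_a = 0.2194.
The pressure distribution is triangular, so the resultant acts at H/3 above the base = 10.2/3 = 3.400 m.

3.40 m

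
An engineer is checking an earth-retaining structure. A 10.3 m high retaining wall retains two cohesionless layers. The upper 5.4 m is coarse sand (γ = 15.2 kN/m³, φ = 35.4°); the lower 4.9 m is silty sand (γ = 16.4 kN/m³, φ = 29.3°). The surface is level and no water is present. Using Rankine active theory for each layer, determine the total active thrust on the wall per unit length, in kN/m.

264 kN/m

K_a1 = tan²(45°−35.4°/2) = 0.2664; K_a2 = tan²(45°−29.3°/2) = 0.3428.
Layer 1: σ at base = K_a1 γ₁ h₁ = 21.87 kPa; P₁ = ½×21.87×5.4 = 59.04.
Layer 2: σ_v at top = γ₁h₁ = 82.08; σ_h top = K_a2×82.08 = 28.14; σ_h base = K_a2×(82.08+16.4×4.9) = 55.69.
P₂ = ½(28.14+55.69)×4.9 = 205.4. Total P_a = 59.04+205.4 = 264.4 kN/m.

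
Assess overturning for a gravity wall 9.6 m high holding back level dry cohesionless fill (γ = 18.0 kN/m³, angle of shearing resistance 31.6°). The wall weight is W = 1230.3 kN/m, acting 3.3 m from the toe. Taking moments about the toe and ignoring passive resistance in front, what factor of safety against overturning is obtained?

K_a = tan²(45° − 31.6°/2) = 0.3123.
P_a = ½K_aγH² = 0.5×0.3123×18.0×9.6² = 259.1 kN/m, acting at H/3 = 3.200 m above the base.
Overturning moment M_o = P_a × H/3 = 259.1 × 3.200 = 829.0.
Resisting moment M_r = W × 3.3 = 1230.3 × 3.3 = 4060.
FS_overturning = M_r/M_o = 4060/829.0 = 4.897.

4.90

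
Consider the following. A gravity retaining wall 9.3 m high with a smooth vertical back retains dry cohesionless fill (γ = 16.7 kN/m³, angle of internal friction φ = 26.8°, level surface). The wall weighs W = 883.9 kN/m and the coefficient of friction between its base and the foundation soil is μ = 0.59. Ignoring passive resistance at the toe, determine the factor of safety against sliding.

K_a = tan²(45° − 26.8°/2) = 0.3785.
P_a = ½K_aγH² = 0.5×0.3785×16.7×9.3² = 273.3 kN/m, acting at H/3 = 3.100 m above the base.
FS_sliding = μW / P_a = 0.59×883.9 / 273.3 = 1.908.

1.91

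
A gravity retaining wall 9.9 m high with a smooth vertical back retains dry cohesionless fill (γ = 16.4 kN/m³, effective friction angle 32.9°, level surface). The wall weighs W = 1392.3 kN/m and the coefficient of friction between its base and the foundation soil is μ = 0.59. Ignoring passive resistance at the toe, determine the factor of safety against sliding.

K_a = tan²(45° − 32.9°/2) = 0.2960.
P_a = ½K_aγH² = 0.5×0.2960×16.4×9.9² = 237.9 kN/m, acting at H/3 = 3.300 m above the base.
FS_sliding = μW / P_a = 0.59×1392.3 / 237.9 = 3.453.

3.45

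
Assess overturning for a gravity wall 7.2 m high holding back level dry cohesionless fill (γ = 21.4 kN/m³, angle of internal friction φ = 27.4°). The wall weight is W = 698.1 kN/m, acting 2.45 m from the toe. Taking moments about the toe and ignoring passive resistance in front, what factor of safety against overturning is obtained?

3.48

K_a = tan²(45° − 27.4°/2) = 0.3697.
P_a = ½K_aγH² = 0.5×0.3697×21.4×7.2² = 205.1 kN/m, acting at H/3 = 2.400 m above the base.
Overturning moment M_o = P_a × H/3 = 205.1 × 2.400 = 492.1.
Resisting moment M_r = W × 2.45 = 698.1 × 2.45 = 1710.
FS_overturning = M_r/M_o = 1710/492.1 = 3.475.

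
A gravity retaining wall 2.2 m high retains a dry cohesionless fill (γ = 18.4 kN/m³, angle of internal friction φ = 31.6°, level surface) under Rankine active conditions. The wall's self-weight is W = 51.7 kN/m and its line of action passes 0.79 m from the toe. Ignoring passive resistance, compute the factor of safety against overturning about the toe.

K_a = tan²(45° − 31.6°/2) = 0.3123.
P_a = ½K_aγH² = 0.5×0.3123×18.4×2.2² = 13.91 kN/m, acting at H/3 = 0.7333 m above the base.
Overturning moment M_o = P_a × H/3 = 13.91 × 0.7333 = 10.20.
Resisting moment M_r = W × 0.79 = 51.7 × 0.79 = 40.84.
FS_overturning = M_r/M_o = 40.84/10.20 = 4.004.

4.00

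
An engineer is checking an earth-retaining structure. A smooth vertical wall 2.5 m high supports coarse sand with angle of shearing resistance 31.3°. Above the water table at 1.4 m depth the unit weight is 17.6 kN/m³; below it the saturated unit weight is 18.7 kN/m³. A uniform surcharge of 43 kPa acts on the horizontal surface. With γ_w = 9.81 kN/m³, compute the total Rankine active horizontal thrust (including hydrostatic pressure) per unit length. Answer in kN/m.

55.7 kN/m

K_a = tan²(45° − φ/2) = 0.3162.
γ' = 18.7 − 9.81 = 8.890 kN/m³. h₂ = H − d_w = 1.1 m.
σ'_h: at surface K_a·q = 13.60; at WT K_a(q+γd_w) = 21.39; at base K_a(q+γd_w+γ'h₂) = 24.48 kPa.
P₁ = ½(13.60+21.39)×1.4 = 24.49; P₂ = ½(21.39+24.48)×1.1 = 25.23; P_w = ½γ_w h₂² = 5.935.
Total = 24.49+25.23+5.935 = 55.65 kN/m.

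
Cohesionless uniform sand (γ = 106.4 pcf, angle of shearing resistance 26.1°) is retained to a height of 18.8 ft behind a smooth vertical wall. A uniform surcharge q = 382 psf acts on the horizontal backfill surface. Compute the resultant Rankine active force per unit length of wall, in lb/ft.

10100 lb/ft

K_a = tan²(45° − φ/2) = 0.3889.
Soil triangle: ½ K_a γ H² = 0.5×0.3889×106.4×18.8² = 7313 lb/ft.
Surcharge rectangle: K_a q H = 0.3889×382×18.8 = 2793 lb/ft.
Total = 7313 + 2793 = 10110 lb/ft.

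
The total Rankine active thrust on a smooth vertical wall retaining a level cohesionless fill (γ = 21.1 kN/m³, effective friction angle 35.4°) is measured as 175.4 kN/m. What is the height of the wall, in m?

7.90 m

K_a = 0.2664. P_a = ½ K_a γ H² ⇒ H = √(2P_a/(K_a γ)).
H = √(2×175.4/(0.2664×21.1)) = 7.900 m.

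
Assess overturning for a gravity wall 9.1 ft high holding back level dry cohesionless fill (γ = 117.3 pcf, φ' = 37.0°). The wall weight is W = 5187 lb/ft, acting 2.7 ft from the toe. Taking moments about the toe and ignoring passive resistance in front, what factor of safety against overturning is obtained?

3.82

K_a = tan²(45° − 37.0°/2) = 0.2486.
P_a = ½K_aγH² = 0.5×0.2486×117.3×9.1² = 1207 lb/ft, acting at H/3 = 3.033 ft above the base.
Overturning moment M_o = P_a × H/3 = 1207 × 3.033 = 3662.
Resisting moment M_r = W × 2.7 = 5187 × 2.7 = 14000.
FS_overturning = M_r/M_o = 14000/3662 = 3.824.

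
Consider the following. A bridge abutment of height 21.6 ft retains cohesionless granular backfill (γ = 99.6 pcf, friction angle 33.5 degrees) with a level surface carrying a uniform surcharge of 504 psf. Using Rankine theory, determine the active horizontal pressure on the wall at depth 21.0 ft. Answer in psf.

K_a = (1 − sin φ)/(1 + sin φ) = 0.2887.
σ_v = γz + q = 99.6 × 21.0 + 504 = 2596 psf.
σ_h = K_a σ_v = 0.2887 × 2596 = 749.4 psf.

749 psf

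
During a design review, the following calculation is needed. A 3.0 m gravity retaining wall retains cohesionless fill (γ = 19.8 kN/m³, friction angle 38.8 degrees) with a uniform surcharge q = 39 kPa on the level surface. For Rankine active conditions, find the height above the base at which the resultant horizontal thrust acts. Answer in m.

K_a = 0.2296.
Triangular part P₁ = ½K_aγH² = 20.45 at H/3 = 1.000 m; rectangular part P₂ = K_a q H = 26.86 at H/2 = 1.500 m.
ȳ = (P₁·1.000 + P₂·1.500)/(P₁+P₂) = 1.284 m.

1.28 m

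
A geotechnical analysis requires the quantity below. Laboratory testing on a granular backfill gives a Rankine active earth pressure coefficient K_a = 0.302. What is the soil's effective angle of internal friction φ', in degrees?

K_a = tan²(45° − φ/2) ⇒ 45° − φ/2 = arctan(√0.302) = 28.79°.
φ = 2(45° − 28.79°) = 32.42°.

32.4°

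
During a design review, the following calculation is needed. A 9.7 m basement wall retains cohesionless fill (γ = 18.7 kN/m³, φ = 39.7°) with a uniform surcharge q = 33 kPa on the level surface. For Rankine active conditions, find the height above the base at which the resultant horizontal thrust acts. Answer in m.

3.66 m

K_a = 0.2204.
Triangular part P₁ = ½K_aγH² = 193.9 at H/3 = 3.233 m; rectangular part P₂ = K_a q H = 70.56 at H/2 = 4.850 m.
ȳ = (P₁·3.233 + P₂·4.850)/(P₁+P₂) = 3.665 m.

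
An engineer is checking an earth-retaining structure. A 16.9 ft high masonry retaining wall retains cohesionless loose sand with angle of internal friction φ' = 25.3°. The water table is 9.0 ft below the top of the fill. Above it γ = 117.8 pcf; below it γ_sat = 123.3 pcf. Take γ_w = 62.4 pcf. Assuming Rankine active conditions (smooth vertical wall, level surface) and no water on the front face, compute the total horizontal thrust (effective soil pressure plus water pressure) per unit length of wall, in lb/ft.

K_a = tan²(45° − φ/2) = 0.4012.
γ' = 123.3 − 62.4 = 60.90 pcf. Depth below WT = 7.9 ft.
σ'_h at WT = K_a γ d_w = 425.3 psf; at base = 425.3 + K_a γ' × 7.9 = 618.4 psf.
P₁ (0–9.0 ft) = ½×425.3×9.0 = 1914. P₂ (9.0–16.9 ft) = ½(425.3+618.4)×7.9 = 4123.
P_w = ½ γ_w h₂² = 0.5×62.4×7.9² = 1947. Total = 1914+4123+1947 = 7984 lb/ft.

7980 lb/ft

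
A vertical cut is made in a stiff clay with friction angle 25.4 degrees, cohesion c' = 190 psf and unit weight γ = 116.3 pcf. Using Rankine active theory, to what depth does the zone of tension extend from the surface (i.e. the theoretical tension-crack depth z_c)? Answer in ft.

5.17 ft

K_a = tan²(45° − 25.4°/2) = 0.3996; √K_a = 0.6322.
The active pressure is zero where K_a γ z = 2c√K_a, so z_c = 2c/(γ√K_a) = 2×190/(116.3×0.6322) = 5.169 ft.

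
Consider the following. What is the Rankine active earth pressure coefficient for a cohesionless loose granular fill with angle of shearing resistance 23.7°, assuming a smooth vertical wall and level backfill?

K_a = tan²(45° − φ/2) = tan²(33.15°) = 0.4266.

0.427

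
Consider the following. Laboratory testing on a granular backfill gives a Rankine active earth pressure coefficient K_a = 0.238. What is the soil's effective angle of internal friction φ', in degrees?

38.0°

K_a = tan²(45° − φ/2) ⇒ 45° − φ/2 = arctan(√0.238) = 26.01°.
φ = 2(45° − 26.01°) = 37.99°.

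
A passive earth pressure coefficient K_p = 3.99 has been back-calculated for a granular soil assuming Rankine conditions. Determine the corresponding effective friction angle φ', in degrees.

K_p = (1+sin φ)/(1−sin φ) ⇒ sin φ = (K_p − 1)/(K_p + 1) = 0.5992.
φ = arcsin(0.5992) = 36.81°.

36.8°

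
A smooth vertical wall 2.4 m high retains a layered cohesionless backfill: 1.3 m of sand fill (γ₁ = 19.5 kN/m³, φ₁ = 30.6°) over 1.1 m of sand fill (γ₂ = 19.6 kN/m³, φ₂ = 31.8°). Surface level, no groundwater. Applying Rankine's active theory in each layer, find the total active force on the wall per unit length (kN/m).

17.7 kN/m

K_a1 = tan²(45°−30.6°/2) = 0.3253; K_a2 = tan²(45°−31.8°/2) = 0.3098.
Layer 1: σ at base = K_a1 γ₁ h₁ = 8.247 kPa; P₁ = ½×8.247×1.3 = 5.361.
Layer 2: σ_v at top = γ₁h₁ = 25.35; σ_h top = K_a2×25.35 = 7.853; σ_h base = K_a2×(25.35+19.6×1.1) = 14.53.
P₂ = ½(7.853+14.53)×1.1 = 12.31. Total P_a = 5.361+12.31 = 17.67 kN/m.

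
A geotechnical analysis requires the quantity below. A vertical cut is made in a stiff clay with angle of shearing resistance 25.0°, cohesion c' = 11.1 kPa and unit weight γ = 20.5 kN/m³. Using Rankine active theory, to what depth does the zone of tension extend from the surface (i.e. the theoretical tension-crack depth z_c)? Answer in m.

1.70 m

K_a = tan²(45° − 25.0°/2) = 0.4059; √K_a = 0.6371.
The active pressure is zero where K_a γ z = 2c√K_a, so z_c = 2c/(γ√K_a) = 2×11.1/(20.5×0.6371) = 1.700 m.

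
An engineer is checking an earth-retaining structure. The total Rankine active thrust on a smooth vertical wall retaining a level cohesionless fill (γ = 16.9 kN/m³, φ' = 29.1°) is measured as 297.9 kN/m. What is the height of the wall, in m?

K_a = 0.3456. P_a = ½ K_a γ H² ⇒ H = √(2P_a/(K_a γ)).
H = √(2×297.9/(0.3456×16.9)) = 10.10 m.

10.1 m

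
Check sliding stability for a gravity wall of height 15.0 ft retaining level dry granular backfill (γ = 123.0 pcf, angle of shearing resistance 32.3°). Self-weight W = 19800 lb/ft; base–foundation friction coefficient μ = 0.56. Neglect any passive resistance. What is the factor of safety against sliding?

2.64

K_a = tan²(45° − 32.3°/2) = 0.3035.
P_a = ½K_aγH² = 0.5×0.3035×123.0×15.0² = 4199 lb/ft, acting at H/3 = 5.000 ft above the base.
FS_sliding = μW / P_a = 0.56×19800 / 4199 = 2.640.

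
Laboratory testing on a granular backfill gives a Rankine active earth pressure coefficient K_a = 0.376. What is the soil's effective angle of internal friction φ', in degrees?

K_a = tan²(45° − φ/2) ⇒ 45° − φ/2 = arctan(√0.376) = 31.52°.
φ = 2(45° − 31.52°) = 26.97°.

27.0°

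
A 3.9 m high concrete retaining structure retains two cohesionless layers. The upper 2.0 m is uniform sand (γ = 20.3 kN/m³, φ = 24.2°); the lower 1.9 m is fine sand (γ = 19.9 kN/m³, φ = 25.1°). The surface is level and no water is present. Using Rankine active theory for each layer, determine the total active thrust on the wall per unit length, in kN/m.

62.7 kN/m

K_a1 = tan²(45°−24.2°/2) = 0.4185; K_a2 = tan²(45°−25.1°/2) = 0.4043.
Layer 1: σ at base = K_a1 γ₁ h₁ = 16.99 kPa; P₁ = ½×16.99×2.0 = 16.99.
Layer 2: σ_v at top = γ₁h₁ = 40.60; σ_h top = K_a2×40.60 = 16.41; σ_h base = K_a2×(40.60+19.9×1.9) = 31.70.
P₂ = ½(16.41+31.70)×1.9 = 45.71. Total P_a = 16.99+45.71 = 62.70 kN/m.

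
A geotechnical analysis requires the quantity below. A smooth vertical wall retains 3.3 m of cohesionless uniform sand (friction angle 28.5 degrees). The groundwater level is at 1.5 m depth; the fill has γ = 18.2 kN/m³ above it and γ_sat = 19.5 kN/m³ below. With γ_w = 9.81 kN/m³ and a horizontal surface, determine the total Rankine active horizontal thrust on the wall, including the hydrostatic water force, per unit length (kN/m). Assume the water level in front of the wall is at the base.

46.1 kN/m

K_a = tan²(45° − φ/2) = 0.3540.
γ' = 19.5 − 9.81 = 9.690 kN/m³. Depth below WT = 1.8 m.
σ'_h at WT = K_a γ d_w = 9.663 kPa; at base = 9.663 + K_a γ' × 1.8 = 15.84 kPa.
P₁ (0–1.5 m) = ½×9.663×1.5 = 7.247. P₂ (1.5–3.3 m) = ½(9.663+15.84)×1.8 = 22.95.
P_w = ½ γ_w h₂² = 0.5×9.81×1.8² = 15.89. Total = 7.247+22.95+15.89 = 46.09 kN/m.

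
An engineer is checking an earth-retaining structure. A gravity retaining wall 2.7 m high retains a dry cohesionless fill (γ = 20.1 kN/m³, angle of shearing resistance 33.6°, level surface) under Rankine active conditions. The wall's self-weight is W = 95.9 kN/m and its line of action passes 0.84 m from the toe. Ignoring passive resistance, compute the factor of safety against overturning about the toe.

4.25

K_a = tan²(45° − 33.6°/2) = 0.2875.
P_a = ½K_aγH² = 0.5×0.2875×20.1×2.7² = 21.06 kN/m, acting at H/3 = 0.9000 m above the base.
Overturning moment M_o = P_a × H/3 = 21.06 × 0.9000 = 18.96.
Resisting moment M_r = W × 0.84 = 95.9 × 0.84 = 80.56.
FS_overturning = M_r/M_o = 80.56/18.96 = 4.249.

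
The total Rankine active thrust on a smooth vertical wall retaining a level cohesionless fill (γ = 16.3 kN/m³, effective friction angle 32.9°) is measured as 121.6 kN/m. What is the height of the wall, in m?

7.10 m

K_a = 0.2960. P_a = ½ K_a γ H² ⇒ H = √(2P_a/(K_a γ)).
H = √(2×121.6/(0.2960×16.3)) = 7.099 m.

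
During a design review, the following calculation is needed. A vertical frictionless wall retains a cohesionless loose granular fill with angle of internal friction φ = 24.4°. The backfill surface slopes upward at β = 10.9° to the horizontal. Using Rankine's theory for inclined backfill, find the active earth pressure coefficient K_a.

K_a = cos β · (cos β − √(cos²β − cos²φ)) / (cos β + √(cos²β − cos²φ)).
cos β = 0.9820, cos φ = 0.9107, √(cos²β − cos²φ) = 0.3673.
K_a = 0.9820 × (0.9820 − 0.3673)/(0.9820 + 0.3673) = 0.4474.

0.447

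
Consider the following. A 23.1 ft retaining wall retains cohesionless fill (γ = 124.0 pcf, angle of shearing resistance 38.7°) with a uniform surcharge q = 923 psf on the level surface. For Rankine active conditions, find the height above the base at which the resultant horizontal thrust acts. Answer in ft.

9.21 ft

K_a = 0.2306.
Triangular part P₁ = ½K_aγH² = 7629 at H/3 = 7.700 ft; rectangular part P₂ = K_a q H = 4916 at H/2 = 11.55 ft.
ȳ = (P₁·7.700 + P₂·11.55)/(P₁+P₂) = 9.209 ft.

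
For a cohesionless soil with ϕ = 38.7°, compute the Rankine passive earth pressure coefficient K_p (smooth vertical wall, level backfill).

K_p = (1 + sin φ)/(1 − sin φ) = tan²(45° + 38.7°/2) = 4.337.

4.34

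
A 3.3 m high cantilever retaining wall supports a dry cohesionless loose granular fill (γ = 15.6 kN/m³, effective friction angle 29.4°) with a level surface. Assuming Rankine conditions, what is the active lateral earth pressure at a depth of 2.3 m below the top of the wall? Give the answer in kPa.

12.3 kPa

K_a = (1 − sin φ)/(1 + sin φ) = 0.3415.
σ_h = K_a γ z = 0.3415 × 15.6 × 2.3 = 12.25 kPa.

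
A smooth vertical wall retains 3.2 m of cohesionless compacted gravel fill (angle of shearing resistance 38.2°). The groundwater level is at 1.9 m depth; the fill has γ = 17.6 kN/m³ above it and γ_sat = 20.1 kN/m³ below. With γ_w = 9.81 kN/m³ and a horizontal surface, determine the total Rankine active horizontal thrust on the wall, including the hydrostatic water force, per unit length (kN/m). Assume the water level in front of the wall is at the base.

K_a = tan²(45° − φ/2) = 0.2358.
γ' = 20.1 − 9.81 = 10.29 kN/m³. Depth below WT = 1.3 m.
σ'_h at WT = K_a γ d_w = 7.885 kPa; at base = 7.885 + K_a γ' × 1.3 = 11.04 kPa.
P₁ (0–1.9 m) = ½×7.885×1.9 = 7.490. P₂ (1.9–3.2 m) = ½(7.885+11.04)×1.3 = 12.30.
P_w = ½ γ_w h₂² = 0.5×9.81×1.3² = 8.289. Total = 7.490+12.30+8.289 = 28.08 kN/m.

28.1 kN/m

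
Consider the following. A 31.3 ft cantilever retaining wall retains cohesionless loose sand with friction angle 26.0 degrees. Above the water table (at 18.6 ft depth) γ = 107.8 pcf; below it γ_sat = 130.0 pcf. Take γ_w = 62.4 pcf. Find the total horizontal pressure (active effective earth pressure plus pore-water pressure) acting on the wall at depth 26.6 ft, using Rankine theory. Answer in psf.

K_a = (1 − sin φ)/(1 + sin φ) = 0.3905.
γ' = 130.0 − 62.4 = 67.60 pcf.
Effective vertical stress at 26.6 ft: σ'_v = 107.8×18.6 + 67.60×8.00 = 2546 psf.
σ'_h = K_a σ'_v = 0.3905 × 2546 = 994.1 psf; u = γ_w × 8.00 = 499.2 psf.
Total σ_h = 994.1 + 499.2 = 1493 psf.

1490 psf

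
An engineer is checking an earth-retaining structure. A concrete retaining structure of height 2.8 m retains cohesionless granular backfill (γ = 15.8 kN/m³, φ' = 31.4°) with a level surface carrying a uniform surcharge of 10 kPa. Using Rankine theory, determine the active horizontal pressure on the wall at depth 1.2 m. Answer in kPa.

9.12 kPa

K_a = (1 − sin φ)/(1 + sin φ) = 0.3149.
σ_v = γz + q = 15.8 × 1.2 + 10 = 28.96 kPa.
σ_h = K_a σ_v = 0.3149 × 28.96 = 9.120 kPa.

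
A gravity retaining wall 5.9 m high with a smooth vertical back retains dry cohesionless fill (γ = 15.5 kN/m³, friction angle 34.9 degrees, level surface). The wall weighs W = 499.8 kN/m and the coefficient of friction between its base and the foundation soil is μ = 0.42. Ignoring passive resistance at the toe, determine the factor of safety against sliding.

2.86

K_a = tan²(45° − 34.9°/2) = 0.2721.
P_a = ½K_aγH² = 0.5×0.2721×15.5×5.9² = 73.42 kN/m, acting at H/3 = 1.967 m above the base.
FS_sliding = μW / P_a = 0.42×499.8 / 73.42 = 2.859.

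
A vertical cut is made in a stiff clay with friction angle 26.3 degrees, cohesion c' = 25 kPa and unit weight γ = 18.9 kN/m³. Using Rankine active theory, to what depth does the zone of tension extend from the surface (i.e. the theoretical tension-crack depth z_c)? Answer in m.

4.26 m

K_a = tan²(45° − 26.3°/2) = 0.3859; √K_a = 0.6212.
The active pressure is zero where K_a γ z = 2c√K_a, so z_c = 2c/(γ√K_a) = 2×25/(18.9×0.6212) = 4.258 m.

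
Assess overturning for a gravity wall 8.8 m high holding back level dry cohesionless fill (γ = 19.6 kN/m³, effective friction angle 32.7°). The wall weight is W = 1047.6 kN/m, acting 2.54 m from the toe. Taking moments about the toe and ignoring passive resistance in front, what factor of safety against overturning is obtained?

K_a = tan²(45° − 32.7°/2) = 0.2985.
P_a = ½K_aγH² = 0.5×0.2985×19.6×8.8² = 226.5 kN/m, acting at H/3 = 2.933 m above the base.
Overturning moment M_o = P_a × H/3 = 226.5 × 2.933 = 664.5.
Resisting moment M_r = W × 2.54 = 1047.6 × 2.54 = 2661.
FS_overturning = M_r/M_o = 2661/664.5 = 4.004.

4.00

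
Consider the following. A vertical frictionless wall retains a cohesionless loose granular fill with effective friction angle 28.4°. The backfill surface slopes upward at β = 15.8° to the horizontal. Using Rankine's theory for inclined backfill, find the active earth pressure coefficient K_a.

K_a = cos β · (cos β − √(cos²β − cos²φ)) / (cos β + √(cos²β − cos²φ)).
cos β = 0.9622, cos φ = 0.8796, √(cos²β − cos²φ) = 0.3900.
K_a = 0.9622 × (0.9622 − 0.3900)/(0.9622 + 0.3900) = 0.4072.

0.407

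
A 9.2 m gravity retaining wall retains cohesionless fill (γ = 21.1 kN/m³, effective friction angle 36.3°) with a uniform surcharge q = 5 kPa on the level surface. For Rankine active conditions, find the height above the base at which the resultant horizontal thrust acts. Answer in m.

3.14 m

K_a = 0.2563.
Triangular part P₁ = ½K_aγH² = 228.8 at H/3 = 3.067 m; rectangular part P₂ = K_a q H = 11.79 at H/2 = 4.600 m.
ȳ = (P₁·3.067 + P₂·4.600)/(P₁+P₂) = 3.142 m.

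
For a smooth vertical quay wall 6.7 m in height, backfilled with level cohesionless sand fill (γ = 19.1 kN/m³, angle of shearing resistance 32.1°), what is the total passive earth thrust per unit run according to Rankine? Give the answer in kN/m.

1400 kN/m

K_p = tan²(45° + φ/2) = 3.268.
P_p = ½ K_p γ H² = 0.5 × 3.268 × 19.1 × 6.7² = 1401 kN/m.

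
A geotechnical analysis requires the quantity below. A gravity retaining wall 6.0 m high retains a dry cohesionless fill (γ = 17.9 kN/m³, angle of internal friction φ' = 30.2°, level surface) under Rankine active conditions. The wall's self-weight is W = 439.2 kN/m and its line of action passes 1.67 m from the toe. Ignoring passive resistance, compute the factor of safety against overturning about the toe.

K_a = tan²(45° − 30.2°/2) = 0.3307.
P_a = ½K_aγH² = 0.5×0.3307×17.9×6.0² = 106.5 kN/m, acting at H/3 = 2.000 m above the base.
Overturning moment M_o = P_a × H/3 = 106.5 × 2.000 = 213.1.
Resisting moment M_r = W × 1.67 = 439.2 × 1.67 = 733.5.
FS_overturning = M_r/M_o = 733.5/213.1 = 3.442.

3.44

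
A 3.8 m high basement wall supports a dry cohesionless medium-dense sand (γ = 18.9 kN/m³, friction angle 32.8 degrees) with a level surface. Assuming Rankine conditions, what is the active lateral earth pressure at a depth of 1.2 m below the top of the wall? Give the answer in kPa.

K_a = (1 − sin φ)/(1 + sin φ) = 0.2973.
σ_h = K_a γ z = 0.2973 × 18.9 × 1.2 = 6.742 kPa.

6.74 kPa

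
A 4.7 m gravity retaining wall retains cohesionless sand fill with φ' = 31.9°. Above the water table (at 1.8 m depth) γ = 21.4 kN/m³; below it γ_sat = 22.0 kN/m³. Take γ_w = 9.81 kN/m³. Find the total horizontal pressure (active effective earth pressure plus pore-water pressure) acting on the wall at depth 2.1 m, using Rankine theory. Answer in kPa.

16.0 kPa

K_a = (1 − sin φ)/(1 + sin φ) = 0.3085.
γ' = 22.0 − 9.81 = 12.19 kN/m³.
Effective vertical stress at 2.1 m: σ'_v = 21.4×1.8 + 12.19×0.300 = 42.18 kPa.
σ'_h = K_a σ'_v = 0.3085 × 42.18 = 13.01 kPa; u = γ_w × 0.300 = 2.943 kPa.
Total σ_h = 13.01 + 2.943 = 15.96 kPa.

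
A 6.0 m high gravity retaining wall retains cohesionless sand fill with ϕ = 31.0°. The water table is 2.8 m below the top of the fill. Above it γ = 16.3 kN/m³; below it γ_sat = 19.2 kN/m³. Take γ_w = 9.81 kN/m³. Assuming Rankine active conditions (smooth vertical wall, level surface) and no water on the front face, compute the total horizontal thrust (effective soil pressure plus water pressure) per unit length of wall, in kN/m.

133 kN/m

K_a = tan²(45° − φ/2) = 0.3201.
γ' = 19.2 − 9.81 = 9.390 kN/m³. Depth below WT = 3.2 m.
σ'_h at WT = K_a γ d_w = 14.61 kPa; at base = 14.61 + K_a γ' × 3.2 = 24.23 kPa.
P₁ (0–2.8 m) = ½×14.61×2.8 = 20.45. P₂ (2.8–6.0 m) = ½(14.61+24.23)×3.2 = 62.14.
P_w = ½ γ_w h₂² = 0.5×9.81×3.2² = 50.23. Total = 20.45+62.14+50.23 = 132.8 kN/m.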